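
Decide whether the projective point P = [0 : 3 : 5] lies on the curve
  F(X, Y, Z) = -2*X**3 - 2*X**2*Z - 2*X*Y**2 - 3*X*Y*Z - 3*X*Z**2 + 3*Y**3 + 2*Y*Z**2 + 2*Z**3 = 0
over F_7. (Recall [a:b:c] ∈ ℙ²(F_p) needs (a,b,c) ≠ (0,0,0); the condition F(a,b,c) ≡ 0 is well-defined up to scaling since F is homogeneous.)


F(0,3,5) ≡ 5 (mod 7); P is NOT on the curve.

Evaluate F(0, 3, 5) term-by-term (mod 7).
  -2*X**3 ↦ -2·0·1·1 = 0
  -2*X**2*Z ↦ -2·0·1·5 = 0
  -2*X*Y**2 ↦ -2·0·9·1 = 0
  -3*X*Y*Z ↦ -3·0·3·5 = 0
  -3*X*Z**2 ↦ -3·0·1·25 = 0
  3*Y**3 ↦ 3·1·27·1 = 81
  2*Y*Z**2 ↦ 2·1·3·25 = 150
  2*Z**3 ↦ 2·1·1·125 = 250
Sum: F(0, 3, 5) = (0) + (0) + (0) + (0) + (0) + (81) + (150) + (250) = 481.
Reducing mod 7: 481 ≡ 5 (mod 7).
Since F(a, b, c) ≡ 5 ≠ 0 (mod 7), P does NOT lie on the curve.


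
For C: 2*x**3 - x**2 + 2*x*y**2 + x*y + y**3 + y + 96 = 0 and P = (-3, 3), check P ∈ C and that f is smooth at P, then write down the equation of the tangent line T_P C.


Tangent line at P: 81*x - 11*y + 276 = 0.

Step 1: f(-3, 3) = 0, so P lies on C.
Step 2: partial derivatives
  f_x(x, y) = 6*x**2 - 2*x + 2*y**2 + y, f_y(x, y) = 4*x*y + x + 3*y**2 + 1.
  f_x(P) = 81, f_y(P) = -11 (gradient nonzero, so P is smooth).
Step 3: tangent line at P: 81·(x − -3) + -11·(y − 3) = 0.
Expanding: 81*x - 11*y + 276 = 0.


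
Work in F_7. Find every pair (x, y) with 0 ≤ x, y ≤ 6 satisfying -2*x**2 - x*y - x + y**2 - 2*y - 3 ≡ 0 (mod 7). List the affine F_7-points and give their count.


Affine F_7-points: {(0, 3), (0, 6), (3, 1), (3, 4), (5, 3), (5, 4)}; count = 6.

For each of the 49 pairs (x, y) ∈ F_7², evaluate f(x, y) mod 7. Record the zeros.
  x = 0: [0↦4, 1↦3, 2↦4, 3↦0, 4↦5, 5↦5, 6↦0]  zeros at y ∈ {3, 6}
  x = 1: [0↦1, 1↦6, 2↦6, 3↦1, 4↦5, 5↦4, 6↦5]  zeros at y ∈ ∅
  x = 2: [0↦1, 1↦5, 2↦4, 3↦5, 4↦1, 5↦6, 6↦6]  zeros at y ∈ ∅
  x = 3: [0↦4, 1↦0, 2↦5, 3↦5, 4↦0, 5↦4, 6↦3]  zeros at y ∈ {1, 4}
  x = 4: [0↦3, 1↦5, 2↦2, 3↦1, 4↦2, 5↦5, 6↦3]  zeros at y ∈ ∅
  x = 5: [0↦5, 1↦6, 2↦2, 3↦0, 4↦0, 5↦2, 6↦6]  zeros at y ∈ {3, 4}
  x = 6: [0↦3, 1↦3, 2↦5, 3↦2, 4↦1, 5↦2, 6↦5]  zeros at y ∈ ∅
Collecting zeros: affine points = {(0, 3), (0, 6), (3, 1), (3, 4), (5, 3), (5, 4)}.
Total count |C(F_7)_aff| = 6.


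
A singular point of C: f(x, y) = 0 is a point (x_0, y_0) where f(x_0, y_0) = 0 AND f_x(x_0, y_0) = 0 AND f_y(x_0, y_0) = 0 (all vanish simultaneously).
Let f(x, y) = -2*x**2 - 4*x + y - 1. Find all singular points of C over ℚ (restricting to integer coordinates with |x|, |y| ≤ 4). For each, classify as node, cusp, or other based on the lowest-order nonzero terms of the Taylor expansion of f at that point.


No singular points in the scanned grid; C is smooth there.

Compute partial derivatives:
  f_x = -4*x - 4.
  f_y = 1.
f_y = 1 is a nonzero constant, so f_y never vanishes: no point (x, y) can satisfy f = f_x = f_y = 0. In particular no (x, y) ∈ {−4, ..., 4}² is singular; the curve is smooth.


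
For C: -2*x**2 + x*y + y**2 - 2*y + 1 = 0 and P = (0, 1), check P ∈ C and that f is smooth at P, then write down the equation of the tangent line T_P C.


Tangent line at P: x = 0.

Step 1: f(0, 1) = 0, so P lies on C.
Step 2: partial derivatives
  f_x(x, y) = -4*x + y, f_y(x, y) = x + 2*y - 2.
  f_x(P) = 1, f_y(P) = 0 (gradient nonzero, so P is smooth).
Step 3: tangent line at P: 1·(x − 0) + 0·(y − 1) = 0.
Expanding: x = 0.


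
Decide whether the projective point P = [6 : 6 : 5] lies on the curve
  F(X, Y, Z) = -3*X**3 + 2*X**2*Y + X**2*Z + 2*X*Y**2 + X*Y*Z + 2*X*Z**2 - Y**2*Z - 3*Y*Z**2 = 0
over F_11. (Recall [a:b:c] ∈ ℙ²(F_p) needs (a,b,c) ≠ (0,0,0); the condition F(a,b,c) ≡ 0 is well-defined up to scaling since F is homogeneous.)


F(6,6,5) ≡ 4 (mod 11); P is NOT on the curve.

Evaluate F(6, 6, 5) term-by-term (mod 11).
  -3*X**3 ↦ -3·216·1·1 = -648
  2*X**2*Y ↦ 2·36·6·1 = 432
  X**2*Z ↦ 1·36·1·5 = 180
  2*X*Y**2 ↦ 2·6·36·1 = 432
  X*Y*Z ↦ 1·6·6·5 = 180
  2*X*Z**2 ↦ 2·6·1·25 = 300
  -Y**2*Z ↦ -1·1·36·5 = -180
  -3*Y*Z**2 ↦ -3·1·6·25 = -450
Sum: F(6, 6, 5) = (-648) + (432) + (180) + (432) + (180) + (300) + (-180) + (-450) = 246.
Reducing mod 11: 246 ≡ 4 (mod 11).
Since F(a, b, c) ≡ 4 ≠ 0 (mod 11), P does NOT lie on the curve.


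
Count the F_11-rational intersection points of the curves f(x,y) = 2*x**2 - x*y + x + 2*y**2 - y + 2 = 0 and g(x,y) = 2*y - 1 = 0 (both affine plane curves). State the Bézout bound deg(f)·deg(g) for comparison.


Common zeros: {(2, 6), (6, 6)}; count = 2; Bézout bound = 2.

deg(f) = 2, deg(g) = 1, so Bézout bound = 2.
Scan x ∈ F_11. For each x, list the y ∈ F_11 with f(x, y) ≡ 0 and those with g(x, y) ≡ 0 (mod 11); the common zeros in that column are the intersection.
  x = 0: f ≡ 0 at y ∈ ∅; g ≡ 0 at y ∈ {6}; common: ∅.
  x = 1: f ≡ 0 at y ∈ ∅; g ≡ 0 at y ∈ {6}; common: ∅.
  x = 2: f ≡ 0 at y ∈ {1, 6}; g ≡ 0 at y ∈ {6}; common: {6}.
  x = 3: f ≡ 0 at y ∈ ∅; g ≡ 0 at y ∈ {6}; common: ∅.
  x = 4: f ≡ 0 at y ∈ ∅; g ≡ 0 at y ∈ {6}; common: ∅.
  x = 5: f ≡ 0 at y ∈ {5, 9}; g ≡ 0 at y ∈ {6}; common: ∅.
  x = 6: f ≡ 0 at y ∈ {3, 6}; g ≡ 0 at y ∈ {6}; common: {6}.
  x = 7: f ≡ 0 at y ∈ {2}; g ≡ 0 at y ∈ {6}; common: ∅.
  x = 8: f ≡ 0 at y ∈ {5}; g ≡ 0 at y ∈ {6}; common: ∅.
  x = 9: f ≡ 0 at y ∈ {1, 4}; g ≡ 0 at y ∈ {6}; common: ∅.
  x = 10: f ≡ 0 at y ∈ {2, 9}; g ≡ 0 at y ∈ {6}; common: ∅.
Collecting: common zeros = {(2, 6), (6, 6)}, so the count is 2.
Comparison with the Bézout bound: 2 ≤ 2 = deg(f)·deg(g), as expected for curves with no common component (the bound is attained).


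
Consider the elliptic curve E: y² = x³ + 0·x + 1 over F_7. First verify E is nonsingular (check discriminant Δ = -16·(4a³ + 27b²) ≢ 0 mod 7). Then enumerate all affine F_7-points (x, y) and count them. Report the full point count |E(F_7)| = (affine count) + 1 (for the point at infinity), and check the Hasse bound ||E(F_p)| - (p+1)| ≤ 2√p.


Affine points = {(0, 1), (0, 6), (1, 3), (1, 4), (2, 3), (2, 4), (3, 0), (4, 3), (4, 4), (5, 0), (6, 0)}; affine count = 11; |E(F_7)| = 12.

Discriminant check: Δ ∝ 4a³ + 27b² = 4·0³ + 27·1² = 4·0 + 27·1 ≡ 6 (mod 7). Nonzero ⇒ E is nonsingular.
For each x ∈ F_7, compute rhs = x³ + 0·x + 1 mod 7, then count y ∈ F_7 with y² ≡ rhs.
  x = 0: rhs = 1, matching y values: 1, 6 (2 points).
  x = 1: rhs = 2, matching y values: 3, 4 (2 points).
  x = 2: rhs = 2, matching y values: 3, 4 (2 points).
  x = 3: rhs = 0, matching y values: 0 (1 points).
  x = 4: rhs = 2, matching y values: 3, 4 (2 points).
  x = 5: rhs = 0, matching y values: 0 (1 points).
  x = 6: rhs = 0, matching y values: 0 (1 points).
Total affine count: 11.
Full point count |E(F_7)| = 11 + 1 = 12.
Hasse bound: |12 − (7+1)| = |4| = 4 ≤ 2√7 ≈ 5.2915 ✓.


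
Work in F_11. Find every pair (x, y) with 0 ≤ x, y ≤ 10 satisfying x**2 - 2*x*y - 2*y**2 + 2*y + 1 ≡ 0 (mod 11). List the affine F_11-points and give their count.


Affine F_11-points: {(0, 3), (0, 9), (1, 1), (1, 10), (2, 5), (6, 3), (7, 7), (7, 9), (8, 5), (8, 10)}; count = 10.

For each of the 121 pairs (x, y) ∈ F_11², evaluate f(x, y) mod 11. Record the zeros.
  x = 0: [0↦1, 1↦1, 2↦8, 3↦0, 4↦10, 5↦5, 6↦7, 7↦5, 8↦10, 9↦0, 10↦8]  zeros at y ∈ {3, 9}
  x = 1: [0↦2, 1↦0, 2↦5, 3↦6, 4↦3, 5↦7, 6↦7, 7↦3, 8↦6, 9↦5, 10↦0]  zeros at y ∈ {1, 10}
  x = 2: [0↦5, 1↦1, 2↦4, 3↦3, 4↦9, 5↦0, 6↦9, 7↦3, 8↦4, 9↦1, 10↦5]  zeros at y ∈ {5}
  x = 3: [0↦10, 1↦4, 2↦5, 3↦2, 4↦6, 5↦6, 6↦2, 7↦5, 8↦4, 9↦10, 10↦1]  zeros at y ∈ ∅
  x = 4: [0↦6, 1↦9, 2↦8, 3↦3, 4↦5, 5↦3, 6↦8, 7↦9, 8↦6, 9↦10, 10↦10]  zeros at y ∈ ∅
  x = 5: [0↦4, 1↦5, 2↦2, 3↦6, 4↦6, 5↦2, 6↦5, 7↦4, 8↦10, 9↦1, 10↦10]  zeros at y ∈ ∅
  x = 6: [0↦4, 1↦3, 2↦9, 3↦0, 4↦9, 5↦3, 6↦4, 7↦1, 8↦5, 9↦5, 10↦1]  zeros at y ∈ {3}
  x = 7: [0↦6, 1↦3, 2↦7, 3↦7, 4↦3, 5↦6, 6↦5, 7↦0, 8↦2, 9↦0, 10↦5]  zeros at y ∈ {7, 9}
  x = 8: [0↦10, 1↦5, 2↦7, 3↦5, 4↦10, 5↦0, 6↦8, 7↦1, 8↦1, 9↦8, 10↦0]  zeros at y ∈ {5, 10}
  x = 9: [0↦5, 1↦9, 2↦9, 3↦5, 4↦8, 5↦7, 6↦2, 7↦4, 8↦2, 9↦7, 10↦8]  zeros at y ∈ ∅
  x = 10: [0↦2, 1↦4, 2↦2, 3↦7, 4↦8, 5↦5, 6↦9, 7↦9, 8↦5, 9↦8, 10↦7]  zeros at y ∈ ∅
Collecting zeros: affine points = {(0, 3), (0, 9), (1, 1), (1, 10), (2, 5), (6, 3), (7, 7), (7, 9), (8, 5), (8, 10)}.
Total count |C(F_11)_aff| = 10.


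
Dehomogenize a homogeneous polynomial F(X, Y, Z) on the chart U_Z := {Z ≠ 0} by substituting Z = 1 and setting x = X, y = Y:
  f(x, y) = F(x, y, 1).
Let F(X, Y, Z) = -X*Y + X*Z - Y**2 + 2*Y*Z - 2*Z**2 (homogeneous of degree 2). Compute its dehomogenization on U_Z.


f(x, y) = -x*y + x - y**2 + 2*y - 2

On U_Z we set Z = 1. Each monomial c·X^i·Y^j·Z^k in F becomes c·x^i·y^j·1^k = c·x^i·y^j.
Substituting Z = 1: F(X, Y, 1) = -x*y + x - y**2 + 2*y - 2.
Note: deg(f) ≤ deg(F) = 2; strict inequality happens when F is divisible by Z (lost terms).


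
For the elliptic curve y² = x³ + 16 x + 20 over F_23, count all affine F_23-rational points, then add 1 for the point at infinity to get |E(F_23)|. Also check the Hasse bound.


Affine points = {(3, 7), (3, 16), (5, 8), (5, 15), (8, 4), (8, 19), (11, 3), (11, 20), (12, 10), (12, 13), (15, 1), (15, 22), (16, 5), (16, 18), (21, 7), (21, 16), (22, 7), (22, 16)}; affine count = 18; |E(F_23)| = 19.

Discriminant check: Δ ∝ 4a³ + 27b² = 4·16³ + 27·20² = 4·4096 + 27·400 ≡ 21 (mod 23). Nonzero ⇒ E is nonsingular.
For each x ∈ F_23, compute rhs = x³ + 16·x + 20 mod 23, then count y ∈ F_23 with y² ≡ rhs.
  x = 0: rhs = 20, matching y values: none (0 points).
  x = 1: rhs = 14, matching y values: none (0 points).
  x = 2: rhs = 14, matching y values: none (0 points).
  x = 3: rhs = 3, matching y values: 7, 16 (2 points).
  x = 4: rhs = 10, matching y values: none (0 points).
  x = 5: rhs = 18, matching y values: 8, 15 (2 points).
  x = 6: rhs = 10, matching y values: none (0 points).
  x = 7: rhs = 15, matching y values: none (0 points).
  x = 8: rhs = 16, matching y values: 4, 19 (2 points).
  x = 9: rhs = 19, matching y values: none (0 points).
  x = 10: rhs = 7, matching y values: none (0 points).
  x = 11: rhs = 9, matching y values: 3, 20 (2 points).
  x = 12: rhs = 8, matching y values: 10, 13 (2 points).
  x = 13: rhs = 10, matching y values: none (0 points).
  x = 14: rhs = 21, matching y values: none (0 points).
  x = 15: rhs = 1, matching y values: 1, 22 (2 points).
  x = 16: rhs = 2, matching y values: 5, 18 (2 points).
  x = 17: rhs = 7, matching y values: none (0 points).
  x = 18: rhs = 22, matching y values: none (0 points).
  x = 19: rhs = 7, matching y values: none (0 points).
  x = 20: rhs = 14, matching y values: none (0 points).
  x = 21: rhs = 3, matching y values: 7, 16 (2 points).
  x = 22: rhs = 3, matching y values: 7, 16 (2 points).
Total affine count: 18.
Full point count |E(F_23)| = 18 + 1 = 19.
Hasse bound: |19 − (23+1)| = |-5| = 5 ≤ 2√23 ≈ 9.5917 ✓.


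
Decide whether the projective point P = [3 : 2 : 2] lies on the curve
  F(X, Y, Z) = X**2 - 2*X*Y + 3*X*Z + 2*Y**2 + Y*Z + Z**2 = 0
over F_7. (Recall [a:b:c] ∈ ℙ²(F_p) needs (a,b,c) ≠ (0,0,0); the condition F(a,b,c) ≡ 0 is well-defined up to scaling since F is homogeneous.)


F(3,2,2) ≡ 3 (mod 7); P is NOT on the curve.

Evaluate F(3, 2, 2) term-by-term (mod 7).
  X**2 ↦ 1·9·1·1 = 9
  -2*X*Y ↦ -2·3·2·1 = -12
  3*X*Z ↦ 3·3·1·2 = 18
  2*Y**2 ↦ 2·1·4·1 = 8
  Y*Z ↦ 1·1·2·2 = 4
  Z**2 ↦ 1·1·1·4 = 4
Sum: F(3, 2, 2) = (9) + (-12) + (18) + (8) + (4) + (4) = 31.
Reducing mod 7: 31 ≡ 3 (mod 7).
Since F(a, b, c) ≡ 3 ≠ 0 (mod 7), P does NOT lie on the curve.


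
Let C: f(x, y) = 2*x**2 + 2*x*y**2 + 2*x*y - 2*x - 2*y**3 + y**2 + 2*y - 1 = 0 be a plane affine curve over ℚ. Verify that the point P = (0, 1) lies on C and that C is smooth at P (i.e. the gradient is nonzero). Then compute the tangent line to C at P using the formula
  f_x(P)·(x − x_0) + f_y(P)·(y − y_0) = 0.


Tangent line at P: 2*x - 2*y + 2 = 0.

Step 1: f(0, 1) = 0, so P lies on C.
Step 2: partial derivatives
  f_x(x, y) = 4*x + 2*y**2 + 2*y - 2, f_y(x, y) = 4*x*y + 2*x - 6*y**2 + 2*y + 2.
  f_x(P) = 2, f_y(P) = -2 (gradient nonzero, so P is smooth).
Step 3: tangent line at P: 2·(x − 0) + -2·(y − 1) = 0.
Expanding: 2*x - 2*y + 2 = 0.


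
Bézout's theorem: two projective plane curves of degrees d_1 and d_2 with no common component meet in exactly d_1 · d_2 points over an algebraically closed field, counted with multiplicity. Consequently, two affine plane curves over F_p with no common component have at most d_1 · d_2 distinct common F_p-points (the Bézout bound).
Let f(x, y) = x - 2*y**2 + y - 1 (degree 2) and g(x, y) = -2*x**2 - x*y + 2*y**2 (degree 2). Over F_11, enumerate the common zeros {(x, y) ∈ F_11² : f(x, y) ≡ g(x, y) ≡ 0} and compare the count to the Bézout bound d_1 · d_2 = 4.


Common zeros: ∅; count = 0; Bézout bound = 4.

deg(f) = 2, deg(g) = 2, so Bézout bound = 4.
Scan x ∈ F_11. For each x, list the y ∈ F_11 with f(x, y) ≡ 0 and those with g(x, y) ≡ 0 (mod 11); the common zeros in that column are the intersection.
  x = 0: f ≡ 0 at y ∈ {8, 9}; g ≡ 0 at y ∈ {0}; common: ∅.
  x = 1: f ≡ 0 at y ∈ {0, 6}; g ≡ 0 at y ∈ ∅; common: ∅.
  x = 2: f ≡ 0 at y ∈ {1, 5}; g ≡ 0 at y ∈ ∅; common: ∅.
  x = 3: f ≡ 0 at y ∈ ∅; g ≡ 0 at y ∈ ∅; common: ∅.
  x = 4: f ≡ 0 at y ∈ {7, 10}; g ≡ 0 at y ∈ ∅; common: ∅.
  x = 5: f ≡ 0 at y ∈ {3}; g ≡ 0 at y ∈ ∅; common: ∅.
  x = 6: f ≡ 0 at y ∈ ∅; g ≡ 0 at y ∈ ∅; common: ∅.
  x = 7: f ≡ 0 at y ∈ {2, 4}; g ≡ 0 at y ∈ ∅; common: ∅.
  x = 8: f ≡ 0 at y ∈ ∅; g ≡ 0 at y ∈ ∅; common: ∅.
  x = 9: f ≡ 0 at y ∈ ∅; g ≡ 0 at y ∈ ∅; common: ∅.
  x = 10: f ≡ 0 at y ∈ ∅; g ≡ 0 at y ∈ ∅; common: ∅.
Collecting: common zeros = ∅, so the count is 0.
Comparison with the Bézout bound: 0 ≤ 4 = deg(f)·deg(g), as expected for curves with no common component (the affine F_11-count falls short of the bound because intersections may lie at infinity, over extension fields, or carry multiplicity).


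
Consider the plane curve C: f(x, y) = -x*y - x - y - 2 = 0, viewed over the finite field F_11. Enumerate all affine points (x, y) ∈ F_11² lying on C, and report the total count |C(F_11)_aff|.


Affine F_11-points: {(0, 9), (1, 4), (2, 6), (3, 7), (4, 1), (5, 8), (6, 2), (7, 3), (8, 5), (9, 0)}; count = 10.

For each of the 121 pairs (x, y) ∈ F_11², evaluate f(x, y) mod 11. Record the zeros.
  x = 0: [0↦9, 1↦8, 2↦7, 3↦6, 4↦5, 5↦4, 6↦3, 7↦2, 8↦1, 9↦0, 10↦10]  zeros at y ∈ {9}
  x = 1: [0↦8, 1↦6, 2↦4, 3↦2, 4↦0, 5↦9, 6↦7, 7↦5, 8↦3, 9↦1, 10↦10]  zeros at y ∈ {4}
  x = 2: [0↦7, 1↦4, 2↦1, 3↦9, 4↦6, 5↦3, 6↦0, 7↦8, 8↦5, 9↦2, 10↦10]  zeros at y ∈ {6}
  x = 3: [0↦6, 1↦2, 2↦9, 3↦5, 4↦1, 5↦8, 6↦4, 7↦0, 8↦7, 9↦3, 10↦10]  zeros at y ∈ {7}
  x = 4: [0↦5, 1↦0, 2↦6, 3↦1, 4↦7, 5↦2, 6↦8, 7↦3, 8↦9, 9↦4, 10↦10]  zeros at y ∈ {1}
  x = 5: [0↦4, 1↦9, 2↦3, 3↦8, 4↦2, 5↦7, 6↦1, 7↦6, 8↦0, 9↦5, 10↦10]  zeros at y ∈ {8}
  x = 6: [0↦3, 1↦7, 2↦0, 3↦4, 4↦8, 5↦1, 6↦5, 7↦9, 8↦2, 9↦6, 10↦10]  zeros at y ∈ {2}
  x = 7: [0↦2, 1↦5, 2↦8, 3↦0, 4↦3, 5↦6, 6↦9, 7↦1, 8↦4, 9↦7, 10↦10]  zeros at y ∈ {3}
  x = 8: [0↦1, 1↦3, 2↦5, 3↦7, 4↦9, 5↦0, 6↦2, 7↦4, 8↦6, 9↦8, 10↦10]  zeros at y ∈ {5}
  x = 9: [0↦0, 1↦1, 2↦2, 3↦3, 4↦4, 5↦5, 6↦6, 7↦7, 8↦8, 9↦9, 10↦10]  zeros at y ∈ {0}
  x = 10: [0↦10, 1↦10, 2↦10, 3↦10, 4↦10, 5↦10, 6↦10, 7↦10, 8↦10, 9↦10, 10↦10]  zeros at y ∈ ∅
Collecting zeros: affine points = {(0, 9), (1, 4), (2, 6), (3, 7), (4, 1), (5, 8), (6, 2), (7, 3), (8, 5), (9, 0)}.
Total count |C(F_11)_aff| = 10.


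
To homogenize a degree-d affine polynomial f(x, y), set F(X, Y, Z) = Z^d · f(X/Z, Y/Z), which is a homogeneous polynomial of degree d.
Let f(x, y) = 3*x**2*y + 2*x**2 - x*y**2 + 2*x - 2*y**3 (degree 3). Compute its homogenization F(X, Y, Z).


F(X, Y, Z) = 3*X**2*Y + 2*X**2*Z - X*Y**2 + 2*X*Z**2 - 2*Y**3

deg(f) = 3.
Substitute x = X/Z, y = Y/Z into f, then multiply by Z^3.
  monomial 3·x^2·y^1 ↦ 3·X^2·Y^1·Z^0.
  monomial 2·x^2·y^0 ↦ 2·X^2·Y^0·Z^1.
  monomial -1·x^1·y^2 ↦ -1·X^1·Y^2·Z^0.
  monomial 2·x^1·y^0 ↦ 2·X^1·Y^0·Z^2.
  monomial -2·x^0·y^3 ↦ -2·X^0·Y^3·Z^0.
Collecting: F(X, Y, Z) = 3*X**2*Y + 2*X**2*Z - X*Y**2 + 2*X*Z**2 - 2*Y**3.


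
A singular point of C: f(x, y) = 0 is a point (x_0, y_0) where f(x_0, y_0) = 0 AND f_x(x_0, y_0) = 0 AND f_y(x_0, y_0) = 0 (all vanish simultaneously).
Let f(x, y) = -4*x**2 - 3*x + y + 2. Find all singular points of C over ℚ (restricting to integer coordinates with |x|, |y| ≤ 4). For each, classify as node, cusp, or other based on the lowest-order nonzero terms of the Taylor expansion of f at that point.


No singular points in the scanned grid; C is smooth there.

Compute partial derivatives:
  f_x = -8*x - 3.
  f_y = 1.
f_y = 1 is a nonzero constant, so f_y never vanishes: no point (x, y) can satisfy f = f_x = f_y = 0. In particular no (x, y) ∈ {−4, ..., 4}² is singular; the curve is smooth.


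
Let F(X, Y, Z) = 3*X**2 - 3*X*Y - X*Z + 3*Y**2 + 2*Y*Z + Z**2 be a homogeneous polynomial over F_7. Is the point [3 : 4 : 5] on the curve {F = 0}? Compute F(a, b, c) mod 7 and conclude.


F(3,4,5) ≡ 5 (mod 7); P is NOT on the curve.

Evaluate F(3, 4, 5) term-by-term (mod 7).
  3*X**2 ↦ 3·9·1·1 = 27
  -3*X*Y ↦ -3·3·4·1 = -36
  -X*Z ↦ -1·3·1·5 = -15
  3*Y**2 ↦ 3·1·16·1 = 48
  2*Y*Z ↦ 2·1·4·5 = 40
  Z**2 ↦ 1·1·1·25 = 25
Sum: F(3, 4, 5) = (27) + (-36) + (-15) + (48) + (40) + (25) = 89.
Reducing mod 7: 89 ≡ 5 (mod 7).
Since F(a, b, c) ≡ 5 ≠ 0 (mod 7), P does NOT lie on the curve.


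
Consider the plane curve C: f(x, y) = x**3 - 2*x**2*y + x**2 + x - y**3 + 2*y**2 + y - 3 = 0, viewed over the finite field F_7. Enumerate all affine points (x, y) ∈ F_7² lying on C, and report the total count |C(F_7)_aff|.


Affine F_7-points: {(1, 0), (1, 1), (2, 4), (2, 6), (3, 6), (4, 3), (5, 5), (6, 5), (6, 6)}; count = 9.

For each of the 49 pairs (x, y) ∈ F_7², evaluate f(x, y) mod 7. Record the zeros.
  x = 0: [0↦4, 1↦6, 2↦6, 3↦5, 4↦4, 5↦4, 6↦6]  zeros at y ∈ ∅
  x = 1: [0↦0, 1↦0, 2↦5, 3↦2, 4↦6, 5↦4, 6↦4]  zeros at y ∈ {0, 1}
  x = 2: [0↦4, 1↦5, 2↦4, 3↦2, 4↦0, 5↦6, 6↦0]  zeros at y ∈ {4, 6}
  x = 3: [0↦1, 1↦6, 2↦2, 3↦4, 4↦6, 5↦2, 6↦0]  zeros at y ∈ {6}
  x = 4: [0↦4, 1↦2, 2↦5, 3↦0, 4↦2, 5↦5, 6↦3]  zeros at y ∈ {3}
  x = 5: [0↦5, 1↦6, 2↦5, 3↦3, 4↦1, 5↦0, 6↦1]  zeros at y ∈ {5}
  x = 6: [0↦3, 1↦3, 2↦1, 3↦5, 4↦2, 5↦0, 6↦0]  zeros at y ∈ {5, 6}
Collecting zeros: affine points = {(1, 0), (1, 1), (2, 4), (2, 6), (3, 6), (4, 3), (5, 5), (6, 5), (6, 6)}.
Total count |C(F_7)_aff| = 9.


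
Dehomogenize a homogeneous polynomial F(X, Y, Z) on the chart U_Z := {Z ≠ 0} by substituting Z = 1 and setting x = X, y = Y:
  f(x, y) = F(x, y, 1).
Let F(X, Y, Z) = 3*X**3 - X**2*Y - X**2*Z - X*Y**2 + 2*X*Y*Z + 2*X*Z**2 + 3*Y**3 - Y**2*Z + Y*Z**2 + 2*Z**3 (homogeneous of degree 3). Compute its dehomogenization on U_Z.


f(x, y) = 3*x**3 - x**2*y - x**2 - x*y**2 + 2*x*y + 2*x + 3*y**3 - y**2 + y + 2

On U_Z we set Z = 1. Each monomial c·X^i·Y^j·Z^k in F becomes c·x^i·y^j·1^k = c·x^i·y^j.
Substituting Z = 1: F(X, Y, 1) = 3*x**3 - x**2*y - x**2 - x*y**2 + 2*x*y + 2*x + 3*y**3 - y**2 + y + 2.
Note: deg(f) ≤ deg(F) = 3; strict inequality happens when F is divisible by Z (lost terms).


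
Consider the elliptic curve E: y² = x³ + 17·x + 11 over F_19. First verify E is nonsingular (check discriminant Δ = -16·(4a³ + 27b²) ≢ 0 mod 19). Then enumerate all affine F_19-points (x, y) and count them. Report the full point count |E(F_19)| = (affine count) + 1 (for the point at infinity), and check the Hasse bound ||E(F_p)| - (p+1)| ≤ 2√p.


Affine points = {(0, 7), (0, 12), (6, 5), (6, 14), (7, 6), (7, 13), (9, 0), (11, 3), (11, 16), (12, 9), (12, 10), (13, 4), (13, 15), (16, 3), (16, 16), (17, 8), (17, 11)}; affine count = 17; |E(F_19)| = 18.

Discriminant check: Δ ∝ 4a³ + 27b² = 4·17³ + 27·11² = 4·4913 + 27·121 ≡ 5 (mod 19). Nonzero ⇒ E is nonsingular.
For each x ∈ F_19, compute rhs = x³ + 17·x + 11 mod 19, then count y ∈ F_19 with y² ≡ rhs.
  x = 0: rhs = 11, matching y values: 7, 12 (2 points).
  x = 1: rhs = 10, matching y values: none (0 points).
  x = 2: rhs = 15, matching y values: none (0 points).
  x = 3: rhs = 13, matching y values: none (0 points).
  x = 4: rhs = 10, matching y values: none (0 points).
  x = 5: rhs = 12, matching y values: none (0 points).
  x = 6: rhs = 6, matching y values: 5, 14 (2 points).
  x = 7: rhs = 17, matching y values: 6, 13 (2 points).
  x = 8: rhs = 13, matching y values: none (0 points).
  x = 9: rhs = 0, matching y values: 0 (1 points).
  x = 10: rhs = 3, matching y values: none (0 points).
  x = 11: rhs = 9, matching y values: 3, 16 (2 points).
  x = 12: rhs = 5, matching y values: 9, 10 (2 points).
  x = 13: rhs = 16, matching y values: 4, 15 (2 points).
  x = 14: rhs = 10, matching y values: none (0 points).
  x = 15: rhs = 12, matching y values: none (0 points).
  x = 16: rhs = 9, matching y values: 3, 16 (2 points).
  x = 17: rhs = 7, matching y values: 8, 11 (2 points).
  x = 18: rhs = 12, matching y values: none (0 points).
Total affine count: 17.
Full point count |E(F_19)| = 17 + 1 = 18.
Hasse bound: |18 − (19+1)| = |-2| = 2 ≤ 2√19 ≈ 8.7178 ✓.


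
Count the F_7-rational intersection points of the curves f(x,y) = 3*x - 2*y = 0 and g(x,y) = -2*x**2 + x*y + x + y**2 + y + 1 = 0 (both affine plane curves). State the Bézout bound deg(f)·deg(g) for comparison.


Common zeros: {(1, 5)}; count = 1; Bézout bound = 2.

deg(f) = 1, deg(g) = 2, so Bézout bound = 2.
Scan x ∈ F_7. For each x, list the y ∈ F_7 with f(x, y) ≡ 0 and those with g(x, y) ≡ 0 (mod 7); the common zeros in that column are the intersection.
  x = 0: f ≡ 0 at y ∈ {0}; g ≡ 0 at y ∈ {2, 4}; common: ∅.
  x = 1: f ≡ 0 at y ∈ {5}; g ≡ 0 at y ∈ {0, 5}; common: {5}.
  x = 2: f ≡ 0 at y ∈ {3}; g ≡ 0 at y ∈ {5, 6}; common: ∅.
  x = 3: f ≡ 0 at y ∈ {1}; g ≡ 0 at y ∈ {0, 3}; common: ∅.
  x = 4: f ≡ 0 at y ∈ {6}; g ≡ 0 at y ∈ {1}; common: ∅.
  x = 5: f ≡ 0 at y ∈ {4}; g ≡ 0 at y ∈ {2, 6}; common: ∅.
  x = 6: f ≡ 0 at y ∈ {2}; g ≡ 0 at y ∈ {3, 4}; common: ∅.
Collecting: common zeros = {(1, 5)}, so the count is 1.
Comparison with the Bézout bound: 1 ≤ 2 = deg(f)·deg(g), as expected for curves with no common component (the affine F_7-count falls short of the bound because intersections may lie at infinity, over extension fields, or carry multiplicity).


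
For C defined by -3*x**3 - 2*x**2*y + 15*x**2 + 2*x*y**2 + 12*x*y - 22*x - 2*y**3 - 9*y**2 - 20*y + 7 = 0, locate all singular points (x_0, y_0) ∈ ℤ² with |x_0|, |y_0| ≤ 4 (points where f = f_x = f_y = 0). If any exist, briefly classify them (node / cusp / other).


Singular points: {(2, -1)}; classification: node.

Compute partial derivatives:
  f_x = -9*x**2 - 4*x*y + 30*x + 2*y**2 + 12*y - 22.
  f_y = -2*x**2 + 4*x*y + 12*x - 6*y**2 - 18*y - 20.
Scan x_0 ∈ {−4, ..., 4}. For each x_0, f_y(x_0, y) is a polynomial in y; find its integer roots y ∈ {−4, ..., 4}, then test f_x and f at those candidates.
  x = -4: f_y(-4, y) = -6*y**2 - 34*y - 100; no integer root y with |y| ≤ 4.
  x = -3: f_y(-3, y) = -6*y**2 - 30*y - 74; no integer root y with |y| ≤ 4.
  x = -2: f_y(-2, y) = -6*y**2 - 26*y - 52; no integer root y with |y| ≤ 4.
  x = -1: f_y(-1, y) = -6*y**2 - 22*y - 34; no integer root y with |y| ≤ 4.
  x = 0: f_y(0, y) = -6*y**2 - 18*y - 20; no integer root y with |y| ≤ 4.
  x = 1: f_y(1, y) = -6*y**2 - 14*y - 10; no integer root y with |y| ≤ 4.
  x = 2: f_y(2, y) = -6*y**2 - 10*y - 4; vanishes at y ∈ {-1}. (2, -1): f_x = 0, f = 0 — SINGULAR.
  x = 3: f_y(3, y) = -6*y**2 - 6*y - 2; no integer root y with |y| ≤ 4.
  x = 4: f_y(4, y) = -6*y**2 - 2*y - 4; no integer root y with |y| ≤ 4.
Only singular point on the grid: (2, -1).
Classify: substitute x = 2 + u, y = -1 + v and expand: f = -3*u**3 - 2*u**2*v - u**2 + 2*u*v**2 - 2*v**3 + v**2.
No constant or linear terms (consistent with a singular point). Quadratic part: -u**2 + v**2. Cubic part: -3*u**3 - 2*u**2*v + 2*u*v**2 - 2*v**3.
The quadratic part v**2 - u**2 = (v − u)(v + u) splits into two distinct linear factors, so there are two distinct tangent lines y − -1 = ±(x − 2) — this is a node (ordinary double point).
Classification: node.


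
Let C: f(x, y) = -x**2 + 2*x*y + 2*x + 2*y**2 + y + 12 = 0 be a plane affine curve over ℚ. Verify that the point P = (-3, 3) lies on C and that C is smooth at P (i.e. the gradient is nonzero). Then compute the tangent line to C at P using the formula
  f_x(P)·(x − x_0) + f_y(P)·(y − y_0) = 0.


Tangent line at P: 14*x + 7*y + 21 = 0.

Step 1: f(-3, 3) = 0, so P lies on C.
Step 2: partial derivatives
  f_x(x, y) = -2*x + 2*y + 2, f_y(x, y) = 2*x + 4*y + 1.
  f_x(P) = 14, f_y(P) = 7 (gradient nonzero, so P is smooth).
Step 3: tangent line at P: 14·(x − -3) + 7·(y − 3) = 0.
Expanding: 14*x + 7*y + 21 = 0.


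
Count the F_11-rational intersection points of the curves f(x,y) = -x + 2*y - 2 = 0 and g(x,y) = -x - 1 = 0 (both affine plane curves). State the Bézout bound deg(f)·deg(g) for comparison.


Common zeros: {(10, 6)}; count = 1; Bézout bound = 1.

deg(f) = 1, deg(g) = 1, so Bézout bound = 1.
Scan x ∈ F_11. For each x, list the y ∈ F_11 with f(x, y) ≡ 0 and those with g(x, y) ≡ 0 (mod 11); the common zeros in that column are the intersection.
  x = 0: f ≡ 0 at y ∈ {1}; g ≡ 0 at y ∈ ∅; common: ∅.
  x = 1: f ≡ 0 at y ∈ {7}; g ≡ 0 at y ∈ ∅; common: ∅.
  x = 2: f ≡ 0 at y ∈ {2}; g ≡ 0 at y ∈ ∅; common: ∅.
  x = 3: f ≡ 0 at y ∈ {8}; g ≡ 0 at y ∈ ∅; common: ∅.
  x = 4: f ≡ 0 at y ∈ {3}; g ≡ 0 at y ∈ ∅; common: ∅.
  x = 5: f ≡ 0 at y ∈ {9}; g ≡ 0 at y ∈ ∅; common: ∅.
  x = 6: f ≡ 0 at y ∈ {4}; g ≡ 0 at y ∈ ∅; common: ∅.
  x = 7: f ≡ 0 at y ∈ {10}; g ≡ 0 at y ∈ ∅; common: ∅.
  x = 8: f ≡ 0 at y ∈ {5}; g ≡ 0 at y ∈ ∅; common: ∅.
  x = 9: f ≡ 0 at y ∈ {0}; g ≡ 0 at y ∈ ∅; common: ∅.
  x = 10: f ≡ 0 at y ∈ {6}; g ≡ 0 at y ∈ {0, 1, 2, 3, 4, 5, 6, 7, 8, 9, 10}; common: {6}.
Collecting: common zeros = {(10, 6)}, so the count is 1.
Comparison with the Bézout bound: 1 ≤ 1 = deg(f)·deg(g), as expected for curves with no common component (the bound is attained).


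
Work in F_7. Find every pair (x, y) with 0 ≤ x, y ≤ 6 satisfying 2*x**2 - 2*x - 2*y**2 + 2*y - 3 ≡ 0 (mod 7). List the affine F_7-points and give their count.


Affine F_7-points: {(0, 2), (0, 6), (1, 2), (1, 6), (4, 0), (4, 1)}; count = 6.

For each of the 49 pairs (x, y) ∈ F_7², evaluate f(x, y) mod 7. Record the zeros.
  x = 0: [0↦4, 1↦4, 2↦0, 3↦6, 4↦1, 5↦6, 6↦0]  zeros at y ∈ {2, 6}
  x = 1: [0↦4, 1↦4, 2↦0, 3↦6, 4↦1, 5↦6, 6↦0]  zeros at y ∈ {2, 6}
  x = 2: [0↦1, 1↦1, 2↦4, 3↦3, 4↦5, 5↦3, 6↦4]  zeros at y ∈ ∅
  x = 3: [0↦2, 1↦2, 2↦5, 3↦4, 4↦6, 5↦4, 6↦5]  zeros at y ∈ ∅
  x = 4: [0↦0, 1↦0, 2↦3, 3↦2, 4↦4, 5↦2, 6↦3]  zeros at y ∈ {0, 1}
  x = 5: [0↦2, 1↦2, 2↦5, 3↦4, 4↦6, 5↦4, 6↦5]  zeros at y ∈ ∅
  x = 6: [0↦1, 1↦1, 2↦4, 3↦3, 4↦5, 5↦3, 6↦4]  zeros at y ∈ ∅
Collecting zeros: affine points = {(0, 2), (0, 6), (1, 2), (1, 6), (4, 0), (4, 1)}.
Total count |C(F_7)_aff| = 6.


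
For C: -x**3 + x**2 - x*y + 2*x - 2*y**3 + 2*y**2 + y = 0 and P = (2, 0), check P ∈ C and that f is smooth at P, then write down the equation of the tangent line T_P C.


Tangent line at P: -6*x - y + 12 = 0.

Step 1: f(2, 0) = 0, so P lies on C.
Step 2: partial derivatives
  f_x(x, y) = -3*x**2 + 2*x - y + 2, f_y(x, y) = -x - 6*y**2 + 4*y + 1.
  f_x(P) = -6, f_y(P) = -1 (gradient nonzero, so P is smooth).
Step 3: tangent line at P: -6·(x − 2) + -1·(y − 0) = 0.
Expanding: -6*x - y + 12 = 0.


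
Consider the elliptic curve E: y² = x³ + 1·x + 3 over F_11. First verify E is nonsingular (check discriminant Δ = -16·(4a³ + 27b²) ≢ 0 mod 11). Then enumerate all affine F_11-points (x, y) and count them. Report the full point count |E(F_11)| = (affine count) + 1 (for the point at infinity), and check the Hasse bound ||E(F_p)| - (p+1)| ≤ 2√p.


Affine points = {(0, 5), (0, 6), (1, 4), (1, 7), (3, 0), (4, 4), (4, 7), (5, 1), (5, 10), (6, 4), (6, 7), (7, 1), (7, 10), (9, 2), (9, 9), (10, 1), (10, 10)}; affine count = 17; |E(F_11)| = 18.

Discriminant check: Δ ∝ 4a³ + 27b² = 4·1³ + 27·3² = 4·1 + 27·9 ≡ 5 (mod 11). Nonzero ⇒ E is nonsingular.
For each x ∈ F_11, compute rhs = x³ + 1·x + 3 mod 11, then count y ∈ F_11 with y² ≡ rhs.
  x = 0: rhs = 3, matching y values: 5, 6 (2 points).
  x = 1: rhs = 5, matching y values: 4, 7 (2 points).
  x = 2: rhs = 2, matching y values: none (0 points).
  x = 3: rhs = 0, matching y values: 0 (1 points).
  x = 4: rhs = 5, matching y values: 4, 7 (2 points).
  x = 5: rhs = 1, matching y values: 1, 10 (2 points).
  x = 6: rhs = 5, matching y values: 4, 7 (2 points).
  x = 7: rhs = 1, matching y values: 1, 10 (2 points).
  x = 8: rhs = 6, matching y values: none (0 points).
  x = 9: rhs = 4, matching y values: 2, 9 (2 points).
  x = 10: rhs = 1, matching y values: 1, 10 (2 points).
Total affine count: 17.
Full point count |E(F_11)| = 17 + 1 = 18.
Hasse bound: |18 − (11+1)| = |6| = 6 ≤ 2√11 ≈ 6.6332 ✓.


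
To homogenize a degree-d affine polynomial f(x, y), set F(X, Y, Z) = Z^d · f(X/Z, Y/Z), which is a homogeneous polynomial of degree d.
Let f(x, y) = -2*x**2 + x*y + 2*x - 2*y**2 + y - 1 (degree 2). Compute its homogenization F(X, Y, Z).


F(X, Y, Z) = -2*X**2 + X*Y + 2*X*Z - 2*Y**2 + Y*Z - Z**2

deg(f) = 2.
Substitute x = X/Z, y = Y/Z into f, then multiply by Z^2.
  monomial -2·x^2·y^0 ↦ -2·X^2·Y^0·Z^0.
  monomial 1·x^1·y^1 ↦ 1·X^1·Y^1·Z^0.
  monomial 2·x^1·y^0 ↦ 2·X^1·Y^0·Z^1.
  monomial -2·x^0·y^2 ↦ -2·X^0·Y^2·Z^0.
  monomial 1·x^0·y^1 ↦ 1·X^0·Y^1·Z^1.
  monomial -1·x^0·y^0 ↦ -1·X^0·Y^0·Z^2.
Collecting: F(X, Y, Z) = -2*X**2 + X*Y + 2*X*Z - 2*Y**2 + Y*Z - Z**2.


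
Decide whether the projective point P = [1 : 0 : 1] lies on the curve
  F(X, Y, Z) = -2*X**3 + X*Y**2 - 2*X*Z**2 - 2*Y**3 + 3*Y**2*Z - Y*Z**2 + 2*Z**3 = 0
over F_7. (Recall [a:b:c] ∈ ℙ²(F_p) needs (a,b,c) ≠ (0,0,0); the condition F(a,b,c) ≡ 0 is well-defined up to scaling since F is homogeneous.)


F(1,0,1) ≡ 5 (mod 7); P is NOT on the curve.

Evaluate F(1, 0, 1) term-by-term (mod 7).
  -2*X**3 ↦ -2·1·1·1 = -2
  X*Y**2 ↦ 1·1·0·1 = 0
  -2*X*Z**2 ↦ -2·1·1·1 = -2
  -2*Y**3 ↦ -2·1·0·1 = 0
  3*Y**2*Z ↦ 3·1·0·1 = 0
  -Y*Z**2 ↦ -1·1·0·1 = 0
  2*Z**3 ↦ 2·1·1·1 = 2
Sum: F(1, 0, 1) = (-2) + (0) + (-2) + (0) + (0) + (0) + (2) = -2.
Reducing mod 7: -2 ≡ 5 (mod 7).
Since F(a, b, c) ≡ 5 ≠ 0 (mod 7), P does NOT lie on the curve.


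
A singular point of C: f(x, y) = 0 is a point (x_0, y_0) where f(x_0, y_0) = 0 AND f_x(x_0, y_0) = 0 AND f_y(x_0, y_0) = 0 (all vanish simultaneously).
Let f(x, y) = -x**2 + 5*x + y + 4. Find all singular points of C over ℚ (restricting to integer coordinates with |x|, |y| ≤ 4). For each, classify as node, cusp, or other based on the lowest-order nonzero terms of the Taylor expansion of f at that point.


No singular points in the scanned grid; C is smooth there.

Compute partial derivatives:
  f_x = 5 - 2*x.
  f_y = 1.
f_y = 1 is a nonzero constant, so f_y never vanishes: no point (x, y) can satisfy f = f_x = f_y = 0. In particular no (x, y) ∈ {−4, ..., 4}² is singular; the curve is smooth.


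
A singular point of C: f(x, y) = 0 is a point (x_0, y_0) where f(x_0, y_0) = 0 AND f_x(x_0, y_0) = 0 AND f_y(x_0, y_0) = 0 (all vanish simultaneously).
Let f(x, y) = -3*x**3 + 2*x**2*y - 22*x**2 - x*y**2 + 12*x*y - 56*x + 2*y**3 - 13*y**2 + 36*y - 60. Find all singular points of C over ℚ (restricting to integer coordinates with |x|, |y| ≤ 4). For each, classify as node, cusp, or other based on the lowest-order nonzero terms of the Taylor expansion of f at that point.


Singular points: {(-2, 2)}; classification: cusp.

Compute partial derivatives:
  f_x = -9*x**2 + 4*x*y - 44*x - y**2 + 12*y - 56.
  f_y = 2*x**2 - 2*x*y + 12*x + 6*y**2 - 26*y + 36.
Scan x_0 ∈ {−4, ..., 4}. For each x_0, f_y(x_0, y) is a polynomial in y; find its integer roots y ∈ {−4, ..., 4}, then test f_x and f at those candidates.
  x = -4: f_y(-4, y) = 6*y**2 - 18*y + 20; no integer root y with |y| ≤ 4.
  x = -3: f_y(-3, y) = 6*y**2 - 20*y + 18; no integer root y with |y| ≤ 4.
  x = -2: f_y(-2, y) = 6*y**2 - 22*y + 20; vanishes at y ∈ {2}. (-2, 2): f_x = 0, f = 0 — SINGULAR.
  x = -1: f_y(-1, y) = 6*y**2 - 24*y + 26; no integer root y with |y| ≤ 4.
  x = 0: f_y(0, y) = 6*y**2 - 26*y + 36; no integer root y with |y| ≤ 4.
  x = 1: f_y(1, y) = 6*y**2 - 28*y + 50; no integer root y with |y| ≤ 4.
  x = 2: f_y(2, y) = 6*y**2 - 30*y + 68; no integer root y with |y| ≤ 4.
  x = 3: f_y(3, y) = 6*y**2 - 32*y + 90; no integer root y with |y| ≤ 4.
  x = 4: f_y(4, y) = 6*y**2 - 34*y + 116; no integer root y with |y| ≤ 4.
Only singular point on the grid: (-2, 2).
Classify: substitute x = -2 + u, y = 2 + v and expand: f = -3*u**3 + 2*u**2*v - u*v**2 + 2*v**3 + v**2.
No constant or linear terms (consistent with a singular point). Quadratic part: v**2. Cubic part: -3*u**3 + 2*u**2*v - u*v**2 + 2*v**3.
The quadratic part v**2 is a perfect square, so there is a single (double) tangent line v = 0, i.e. y = 2. Restricting the cubic part to that line (v = 0) leaves -3*u**3 ≠ 0, so f is not divisible by v and the branch is v² ≈ 3*u**3 to lowest order — this is a cusp.
Classification: cusp.


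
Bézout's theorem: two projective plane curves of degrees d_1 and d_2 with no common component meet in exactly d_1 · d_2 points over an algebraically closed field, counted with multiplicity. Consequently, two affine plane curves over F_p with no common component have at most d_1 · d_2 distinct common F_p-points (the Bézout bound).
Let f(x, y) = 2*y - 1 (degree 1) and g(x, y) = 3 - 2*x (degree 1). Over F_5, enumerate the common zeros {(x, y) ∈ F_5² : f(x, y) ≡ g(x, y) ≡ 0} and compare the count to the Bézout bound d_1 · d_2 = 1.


Common zeros: {(4, 3)}; count = 1; Bézout bound = 1.

deg(f) = 1, deg(g) = 1, so Bézout bound = 1.
Scan x ∈ F_5. For each x, list the y ∈ F_5 with f(x, y) ≡ 0 and those with g(x, y) ≡ 0 (mod 5); the common zeros in that column are the intersection.
  x = 0: f ≡ 0 at y ∈ {3}; g ≡ 0 at y ∈ ∅; common: ∅.
  x = 1: f ≡ 0 at y ∈ {3}; g ≡ 0 at y ∈ ∅; common: ∅.
  x = 2: f ≡ 0 at y ∈ {3}; g ≡ 0 at y ∈ ∅; common: ∅.
  x = 3: f ≡ 0 at y ∈ {3}; g ≡ 0 at y ∈ ∅; common: ∅.
  x = 4: f ≡ 0 at y ∈ {3}; g ≡ 0 at y ∈ {0, 1, 2, 3, 4}; common: {3}.
Collecting: common zeros = {(4, 3)}, so the count is 1.
Comparison with the Bézout bound: 1 ≤ 1 = deg(f)·deg(g), as expected for curves with no common component (the bound is attained).


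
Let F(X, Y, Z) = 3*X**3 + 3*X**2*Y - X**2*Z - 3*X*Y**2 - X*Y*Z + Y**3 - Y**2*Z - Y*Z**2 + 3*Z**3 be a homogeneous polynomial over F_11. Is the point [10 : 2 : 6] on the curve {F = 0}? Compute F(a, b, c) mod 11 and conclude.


F(10,2,6) ≡ 9 (mod 11); P is NOT on the curve.

Evaluate F(10, 2, 6) term-by-term (mod 11).
  3*X**3 ↦ 3·1000·1·1 = 3000
  3*X**2*Y ↦ 3·100·2·1 = 600
  -X**2*Z ↦ -1·100·1·6 = -600
  -3*X*Y**2 ↦ -3·10·4·1 = -120
  -X*Y*Z ↦ -1·10·2·6 = -120
  Y**3 ↦ 1·1·8·1 = 8
  -Y**2*Z ↦ -1·1·4·6 = -24
  -Y*Z**2 ↦ -1·1·2·36 = -72
  3*Z**3 ↦ 3·1·1·216 = 648
Sum: F(10, 2, 6) = (3000) + (600) + (-600) + (-120) + (-120) + (8) + (-24) + (-72) + (648) = 3320.
Reducing mod 11: 3320 ≡ 9 (mod 11).
Since F(a, b, c) ≡ 9 ≠ 0 (mod 11), P does NOT lie on the curve.


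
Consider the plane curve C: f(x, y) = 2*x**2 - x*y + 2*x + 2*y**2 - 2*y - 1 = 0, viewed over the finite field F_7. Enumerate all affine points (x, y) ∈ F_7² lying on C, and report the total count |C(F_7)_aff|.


Affine F_7-points: {(3, 2), (3, 4), (4, 1), (4, 2), (5, 3), (5, 4), (6, 1), (6, 3)}; count = 8.

For each of the 49 pairs (x, y) ∈ F_7², evaluate f(x, y) mod 7. Record the zeros.
  x = 0: [0↦6, 1↦6, 2↦3, 3↦4, 4↦2, 5↦4, 6↦3]  zeros at y ∈ ∅
  x = 1: [0↦3, 1↦2, 2↦5, 3↦5, 4↦2, 5↦3, 6↦1]  zeros at y ∈ ∅
  x = 2: [0↦4, 1↦2, 2↦4, 3↦3, 4↦6, 5↦6, 6↦3]  zeros at y ∈ ∅
  x = 3: [0↦2, 1↦6, 2↦0, 3↦5, 4↦0, 5↦6, 6↦2]  zeros at y ∈ {2, 4}
  x = 4: [0↦4, 1↦0, 2↦0, 3↦4, 4↦5, 5↦3, 6↦5]  zeros at y ∈ {1, 2}
  x = 5: [0↦3, 1↦5, 2↦4, 3↦0, 4↦0, 5↦4, 6↦5]  zeros at y ∈ {3, 4}
  x = 6: [0↦6, 1↦0, 2↦5, 3↦0, 4↦6, 5↦2, 6↦2]  zeros at y ∈ {1, 3}
Collecting zeros: affine points = {(3, 2), (3, 4), (4, 1), (4, 2), (5, 3), (5, 4), (6, 1), (6, 3)}.
Total count |C(F_7)_aff| = 8.


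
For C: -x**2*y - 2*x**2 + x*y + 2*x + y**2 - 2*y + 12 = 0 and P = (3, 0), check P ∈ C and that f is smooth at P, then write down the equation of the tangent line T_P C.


Tangent line at P: -10*x - 8*y + 30 = 0.

Step 1: f(3, 0) = 0, so P lies on C.
Step 2: partial derivatives
  f_x(x, y) = -2*x*y - 4*x + y + 2, f_y(x, y) = -x**2 + x + 2*y - 2.
  f_x(P) = -10, f_y(P) = -8 (gradient nonzero, so P is smooth).
Step 3: tangent line at P: -10·(x − 3) + -8·(y − 0) = 0.
Expanding: -10*x - 8*y + 30 = 0.


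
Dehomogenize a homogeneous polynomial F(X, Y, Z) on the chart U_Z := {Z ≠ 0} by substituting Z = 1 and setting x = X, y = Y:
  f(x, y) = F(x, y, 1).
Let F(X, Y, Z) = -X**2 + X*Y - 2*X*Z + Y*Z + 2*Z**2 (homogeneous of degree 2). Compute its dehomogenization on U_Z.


f(x, y) = -x**2 + x*y - 2*x + y + 2

On U_Z we set Z = 1. Each monomial c·X^i·Y^j·Z^k in F becomes c·x^i·y^j·1^k = c·x^i·y^j.
Substituting Z = 1: F(X, Y, 1) = -x**2 + x*y - 2*x + y + 2.
Note: deg(f) ≤ deg(F) = 2; strict inequality happens when F is divisible by Z (lost terms).


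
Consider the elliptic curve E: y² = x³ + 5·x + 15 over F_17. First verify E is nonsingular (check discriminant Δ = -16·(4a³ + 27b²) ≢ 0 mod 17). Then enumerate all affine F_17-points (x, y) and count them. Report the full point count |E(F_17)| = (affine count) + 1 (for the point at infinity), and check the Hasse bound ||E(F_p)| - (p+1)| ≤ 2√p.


Affine points = {(0, 7), (0, 10), (1, 2), (1, 15), (2, 4), (2, 13), (7, 6), (7, 11), (12, 1), (12, 16), (13, 4), (13, 13), (16, 3), (16, 14)}; affine count = 14; |E(F_17)| = 15.

Discriminant check: Δ ∝ 4a³ + 27b² = 4·5³ + 27·15² = 4·125 + 27·225 ≡ 13 (mod 17). Nonzero ⇒ E is nonsingular.
For each x ∈ F_17, compute rhs = x³ + 5·x + 15 mod 17, then count y ∈ F_17 with y² ≡ rhs.
  x = 0: rhs = 15, matching y values: 7, 10 (2 points).
  x = 1: rhs = 4, matching y values: 2, 15 (2 points).
  x = 2: rhs = 16, matching y values: 4, 13 (2 points).
  x = 3: rhs = 6, matching y values: none (0 points).
  x = 4: rhs = 14, matching y values: none (0 points).
  x = 5: rhs = 12, matching y values: none (0 points).
  x = 6: rhs = 6, matching y values: none (0 points).
  x = 7: rhs = 2, matching y values: 6, 11 (2 points).
  x = 8: rhs = 6, matching y values: none (0 points).
  x = 9: rhs = 7, matching y values: none (0 points).
  x = 10: rhs = 11, matching y values: none (0 points).
  x = 11: rhs = 7, matching y values: none (0 points).
  x = 12: rhs = 1, matching y values: 1, 16 (2 points).
  x = 13: rhs = 16, matching y values: 4, 13 (2 points).
  x = 14: rhs = 7, matching y values: none (0 points).
  x = 15: rhs = 14, matching y values: none (0 points).
  x = 16: rhs = 9, matching y values: 3, 14 (2 points).
Total affine count: 14.
Full point count |E(F_17)| = 14 + 1 = 15.
Hasse bound: |15 − (17+1)| = |-3| = 3 ≤ 2√17 ≈ 8.2462 ✓.
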